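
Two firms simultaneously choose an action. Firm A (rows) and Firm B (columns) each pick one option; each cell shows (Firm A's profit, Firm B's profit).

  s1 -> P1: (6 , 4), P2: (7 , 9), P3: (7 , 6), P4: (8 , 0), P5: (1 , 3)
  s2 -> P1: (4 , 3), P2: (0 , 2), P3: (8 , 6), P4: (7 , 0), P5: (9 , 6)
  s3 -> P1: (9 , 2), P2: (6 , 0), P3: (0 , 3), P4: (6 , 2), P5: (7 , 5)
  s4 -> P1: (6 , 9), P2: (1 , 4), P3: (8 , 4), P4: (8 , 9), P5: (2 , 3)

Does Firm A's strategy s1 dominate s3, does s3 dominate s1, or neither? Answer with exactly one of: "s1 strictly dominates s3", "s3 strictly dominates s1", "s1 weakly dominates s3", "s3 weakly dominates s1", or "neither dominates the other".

neither dominates the other

s1's payoffs vs s3's, by Firm B's action — P1: 6<9, P2: 7>6, P3: 7>0, P4: 8>6, P5: 1<7.
s1 does better at P2, P3, P4 but worse at P1, P5; neither strategy dominates the other.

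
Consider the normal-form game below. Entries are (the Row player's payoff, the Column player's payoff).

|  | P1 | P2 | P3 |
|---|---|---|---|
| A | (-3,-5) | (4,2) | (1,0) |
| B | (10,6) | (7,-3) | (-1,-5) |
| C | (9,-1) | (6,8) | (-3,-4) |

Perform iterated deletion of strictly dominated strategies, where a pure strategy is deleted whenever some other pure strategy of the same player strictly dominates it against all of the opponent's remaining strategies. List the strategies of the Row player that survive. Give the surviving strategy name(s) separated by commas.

For the Row player, B strictly dominates C on the remaining columns (P1: 10>9, P2: 7>6, P3: -1>-3); eliminate C.
The Column player's strategy P3 is strictly dominated by P2 (A: 2>0, B: -3>-5) and is removed.
Row A is eliminated: B beats it against every remaining column (P1: 10>-3, P2: 7>4).
Column P2 is eliminated: P1 beats it against every remaining row (B: 6>-3).
Among the remaining strategies, none is strictly dominated by another pure strategy of the same player, so the elimination stops.
Surviving strategies — the Row player: {B}; the Column player: {P1}.

B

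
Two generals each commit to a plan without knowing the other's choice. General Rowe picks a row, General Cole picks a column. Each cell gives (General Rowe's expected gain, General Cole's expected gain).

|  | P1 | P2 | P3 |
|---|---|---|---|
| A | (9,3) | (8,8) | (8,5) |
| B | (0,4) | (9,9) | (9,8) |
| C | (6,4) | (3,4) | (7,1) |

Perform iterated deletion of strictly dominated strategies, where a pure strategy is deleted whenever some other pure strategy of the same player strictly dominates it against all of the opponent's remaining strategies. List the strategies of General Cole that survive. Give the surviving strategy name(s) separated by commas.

P2

General Rowe's strategy C is strictly dominated by A (P1: 9>6, P2: 8>3, P3: 8>7) and is removed.
Column P1 is eliminated: P2 beats it against every remaining row (A: 8>3, B: 9>4).
For General Rowe, B strictly dominates A on the remaining columns (P2: 9>8, P3: 9>8); eliminate A.
Column P3 is eliminated: P2 beats it against every remaining row (B: 9>8).
Among the remaining strategies, none is strictly dominated by another pure strategy of the same player, so the elimination stops.
Surviving strategies — General Rowe: {B}; General Cole: {P2}.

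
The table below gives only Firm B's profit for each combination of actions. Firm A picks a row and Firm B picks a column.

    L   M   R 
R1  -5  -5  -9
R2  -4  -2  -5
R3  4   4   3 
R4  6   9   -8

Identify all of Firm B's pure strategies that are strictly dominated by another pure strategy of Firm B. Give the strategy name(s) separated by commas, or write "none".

R

L is not dominated — it holds its own against M at R1 (-5=-5); R at R1 (-5>-9).
M: no other strategy beats it everywhere (L at R1 (-5=-5); R at R1 (-5>-9)).
R: dominated, since L does at least as well everywhere (R1: -5>-9, R2: -4>-5, R3: 4>3, R4: 6>-8).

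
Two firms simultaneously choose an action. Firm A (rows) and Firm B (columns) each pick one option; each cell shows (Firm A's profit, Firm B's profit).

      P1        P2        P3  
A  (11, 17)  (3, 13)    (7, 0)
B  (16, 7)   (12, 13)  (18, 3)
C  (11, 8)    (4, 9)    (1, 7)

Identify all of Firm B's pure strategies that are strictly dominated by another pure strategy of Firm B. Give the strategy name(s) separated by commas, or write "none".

P1: no other strategy beats it everywhere (P2 at A (17>13); P3 at A (17>0)).
P2 is not dominated — it holds its own against P1 at B (13>7); P3 at A (13>0).
P3: dominated, since P1 does at least as well everywhere (A: 17>0, B: 7>3, C: 8>7).

P3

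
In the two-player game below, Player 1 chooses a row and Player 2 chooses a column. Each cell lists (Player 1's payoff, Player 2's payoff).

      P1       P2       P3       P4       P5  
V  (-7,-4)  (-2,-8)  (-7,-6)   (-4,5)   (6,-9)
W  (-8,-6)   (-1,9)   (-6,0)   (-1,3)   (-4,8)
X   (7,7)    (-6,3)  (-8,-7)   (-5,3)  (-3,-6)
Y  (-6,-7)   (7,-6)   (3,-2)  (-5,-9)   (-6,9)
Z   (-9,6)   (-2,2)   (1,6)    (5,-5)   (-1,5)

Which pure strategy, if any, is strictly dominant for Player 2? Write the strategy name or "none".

P1 fails to dominate P2 at W (-6<9).
P2 fails to dominate P1 at V (-8<-4).
P3 fails to dominate P1 at V (-6<-4).
P4 fails to dominate P1 at X (3<7).
P5 fails to dominate P1 at V (-9<-4).
No single strategy dominates all the others.

none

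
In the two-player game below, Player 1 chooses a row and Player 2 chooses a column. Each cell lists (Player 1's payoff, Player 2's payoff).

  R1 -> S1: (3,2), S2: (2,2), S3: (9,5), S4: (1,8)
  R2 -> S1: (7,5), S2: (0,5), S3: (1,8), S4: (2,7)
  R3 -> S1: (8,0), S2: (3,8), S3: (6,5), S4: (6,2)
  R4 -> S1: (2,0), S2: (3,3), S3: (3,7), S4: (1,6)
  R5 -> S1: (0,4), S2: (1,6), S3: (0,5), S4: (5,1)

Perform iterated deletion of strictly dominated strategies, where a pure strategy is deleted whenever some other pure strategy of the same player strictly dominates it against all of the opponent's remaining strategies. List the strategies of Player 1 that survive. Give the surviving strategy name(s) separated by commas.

R1, R3, R4

Player 1's strategy R2 is strictly dominated by R3 (S1: 8>7, S2: 3>0, S3: 6>1, S4: 6>2) and is removed.
For Player 1, R3 strictly dominates R5 on the remaining columns (S1: 8>0, S2: 3>1, S3: 6>0, S4: 6>5); eliminate R5.
Column S1 is eliminated: S3 beats it against every remaining row (R1: 5>2, R3: 5>0, R4: 7>0).
Among the remaining strategies, none is strictly dominated by another pure strategy of the same player, so the elimination stops.
Surviving strategies — Player 1: {R1, R3, R4}; Player 2: {S2, S3, S4}.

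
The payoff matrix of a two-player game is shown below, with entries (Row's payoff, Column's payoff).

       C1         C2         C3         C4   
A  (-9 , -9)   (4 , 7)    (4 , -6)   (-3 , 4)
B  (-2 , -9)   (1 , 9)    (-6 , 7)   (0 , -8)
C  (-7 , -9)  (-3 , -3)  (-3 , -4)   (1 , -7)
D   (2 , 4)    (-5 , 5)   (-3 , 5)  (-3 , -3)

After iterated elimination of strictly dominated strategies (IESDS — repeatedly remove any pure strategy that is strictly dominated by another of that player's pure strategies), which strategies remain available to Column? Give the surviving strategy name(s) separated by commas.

C2

For Column, C2 strictly dominates C1 on the remaining rows (A: 7>-9, B: 9>-9, C: -3>-9, D: 5>4); eliminate C1.
Column's strategy C4 is strictly dominated by C2 (A: 7>4, B: 9>-8, C: -3>-7, D: 5>-3) and is removed.
Row B is eliminated: A beats it against every remaining column (C2: 4>1, C3: 4>-6).
For Row, A strictly dominates C on the remaining columns (C2: 4>-3, C3: 4>-3); eliminate C.
For Row, A strictly dominates D on the remaining columns (C2: 4>-5, C3: 4>-3); eliminate D.
Column's strategy C3 is strictly dominated by C2 (A: 7>-6) and is removed.
Among the remaining strategies, none is strictly dominated by another pure strategy of the same player, so the elimination stops.
Surviving strategies — Row: {A}; Column: {C2}.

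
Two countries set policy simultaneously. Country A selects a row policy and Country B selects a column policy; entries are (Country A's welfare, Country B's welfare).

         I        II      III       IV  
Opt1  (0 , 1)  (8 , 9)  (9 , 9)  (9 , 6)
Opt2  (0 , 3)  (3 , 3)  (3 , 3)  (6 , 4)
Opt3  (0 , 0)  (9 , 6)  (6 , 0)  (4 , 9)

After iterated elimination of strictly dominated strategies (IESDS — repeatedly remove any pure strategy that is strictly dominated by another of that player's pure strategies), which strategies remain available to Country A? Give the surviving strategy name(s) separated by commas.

Column I is eliminated: IV beats it against every remaining row (Opt1: 6>1, Opt2: 4>3, Opt3: 9>0).
For Country A, Opt1 strictly dominates Opt2 on the remaining columns (II: 8>3, III: 9>3, IV: 9>6); eliminate Opt2.
Among the remaining strategies, none is strictly dominated by another pure strategy of the same player, so the elimination stops.
Surviving strategies — Country A: {Opt1, Opt3}; Country B: {II, III, IV}.

Opt1, Opt3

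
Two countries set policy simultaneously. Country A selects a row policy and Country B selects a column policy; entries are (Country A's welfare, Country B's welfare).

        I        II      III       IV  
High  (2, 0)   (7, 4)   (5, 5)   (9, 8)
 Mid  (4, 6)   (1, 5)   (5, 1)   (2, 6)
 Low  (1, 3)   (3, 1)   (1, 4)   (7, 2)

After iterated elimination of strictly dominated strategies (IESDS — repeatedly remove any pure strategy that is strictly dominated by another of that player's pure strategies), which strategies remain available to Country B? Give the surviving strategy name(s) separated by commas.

For Country A, High strictly dominates Low on the remaining columns (I: 2>1, II: 7>3, III: 5>1, IV: 9>7); eliminate Low.
Country B's strategy II is strictly dominated by IV (High: 8>4, Mid: 6>5) and is removed.
Country B's strategy III is strictly dominated by IV (High: 8>5, Mid: 6>1) and is removed.
Among the remaining strategies, none is strictly dominated by another pure strategy of the same player, so the elimination stops.
Surviving strategies — Country A: {High, Mid}; Country B: {I, IV}.

I, IV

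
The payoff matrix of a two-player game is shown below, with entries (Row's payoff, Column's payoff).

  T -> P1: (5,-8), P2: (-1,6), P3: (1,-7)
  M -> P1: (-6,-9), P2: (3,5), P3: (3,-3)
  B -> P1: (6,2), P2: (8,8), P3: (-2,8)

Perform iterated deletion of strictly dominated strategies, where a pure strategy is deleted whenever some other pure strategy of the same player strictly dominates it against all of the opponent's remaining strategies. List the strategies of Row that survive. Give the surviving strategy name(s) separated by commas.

For Column, P2 strictly dominates P1 on the remaining rows (T: 6>-8, M: 5>-9, B: 8>2); eliminate P1.
For Row, M strictly dominates T on the remaining columns (P2: 3>-1, P3: 3>1); eliminate T.
Among the remaining strategies, none is strictly dominated by another pure strategy of the same player, so the elimination stops.
Surviving strategies — Row: {M, B}; Column: {P2, P3}.

M, B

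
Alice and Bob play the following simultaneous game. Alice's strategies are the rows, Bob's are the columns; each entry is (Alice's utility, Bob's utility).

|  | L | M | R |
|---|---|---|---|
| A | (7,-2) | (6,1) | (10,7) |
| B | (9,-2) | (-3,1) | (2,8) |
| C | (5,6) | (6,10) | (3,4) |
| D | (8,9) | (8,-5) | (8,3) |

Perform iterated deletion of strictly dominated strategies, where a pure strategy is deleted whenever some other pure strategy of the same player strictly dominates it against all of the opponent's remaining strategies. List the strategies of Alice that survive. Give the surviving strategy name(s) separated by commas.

Row C is eliminated: D beats it against every remaining column (L: 8>5, M: 8>6, R: 8>3).
For Bob, R strictly dominates M on the remaining rows (A: 7>1, B: 8>1, D: 3>-5); eliminate M.
Among the remaining strategies, none is strictly dominated by another pure strategy of the same player, so the elimination stops.
Surviving strategies — Alice: {A, B, D}; Bob: {L, R}.

A, B, D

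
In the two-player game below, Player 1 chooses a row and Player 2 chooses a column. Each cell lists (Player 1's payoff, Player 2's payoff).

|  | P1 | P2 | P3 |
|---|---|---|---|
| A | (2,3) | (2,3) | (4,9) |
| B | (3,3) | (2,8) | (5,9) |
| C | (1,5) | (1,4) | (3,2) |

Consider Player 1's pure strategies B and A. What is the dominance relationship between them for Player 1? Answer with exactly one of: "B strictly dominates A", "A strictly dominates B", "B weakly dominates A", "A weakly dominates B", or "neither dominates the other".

Compare B to A across every action of Player 2: P1: 3>2, P2: 2=2, P3: 5>4.
B is at least as good everywhere and strictly better somewhere (tied only at P2), so B weakly but not strictly dominates A.

B weakly dominates A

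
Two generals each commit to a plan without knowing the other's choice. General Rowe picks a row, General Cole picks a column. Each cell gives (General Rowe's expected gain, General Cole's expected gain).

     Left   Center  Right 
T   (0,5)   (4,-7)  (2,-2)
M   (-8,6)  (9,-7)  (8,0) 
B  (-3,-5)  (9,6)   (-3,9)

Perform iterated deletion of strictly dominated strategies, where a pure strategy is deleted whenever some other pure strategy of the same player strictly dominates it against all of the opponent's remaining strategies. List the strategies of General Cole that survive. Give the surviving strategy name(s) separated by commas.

Left

For General Cole, Right strictly dominates Center on the remaining rows (T: -2>-7, M: 0>-7, B: 9>6); eliminate Center.
Row B is eliminated: T beats it against every remaining column (Left: 0>-3, Right: 2>-3).
Column Right is eliminated: Left beats it against every remaining row (T: 5>-2, M: 6>0).
Row M is eliminated: T beats it against every remaining column (Left: 0>-8).
Among the remaining strategies, none is strictly dominated by another pure strategy of the same player, so the elimination stops.
Surviving strategies — General Rowe: {T}; General Cole: {Left}.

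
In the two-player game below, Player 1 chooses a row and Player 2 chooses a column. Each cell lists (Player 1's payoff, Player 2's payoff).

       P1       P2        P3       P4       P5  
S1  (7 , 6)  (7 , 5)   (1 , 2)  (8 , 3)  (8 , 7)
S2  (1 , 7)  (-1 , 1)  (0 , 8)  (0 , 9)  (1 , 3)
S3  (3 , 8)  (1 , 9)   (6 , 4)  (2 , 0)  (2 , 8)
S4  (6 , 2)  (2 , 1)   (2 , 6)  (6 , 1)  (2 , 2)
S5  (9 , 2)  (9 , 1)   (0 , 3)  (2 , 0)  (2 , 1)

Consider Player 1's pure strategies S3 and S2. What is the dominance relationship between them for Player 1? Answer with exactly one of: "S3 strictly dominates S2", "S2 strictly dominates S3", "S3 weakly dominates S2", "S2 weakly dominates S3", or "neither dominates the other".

Compare S3 to S2 across each choice by Player 2: P1: 3>1, P2: 1>-1, P3: 6>0, P4: 2>0, P5: 2>1.
Every comparison favours S3, so S3 strictly dominates S2.

S3 strictly dominates S2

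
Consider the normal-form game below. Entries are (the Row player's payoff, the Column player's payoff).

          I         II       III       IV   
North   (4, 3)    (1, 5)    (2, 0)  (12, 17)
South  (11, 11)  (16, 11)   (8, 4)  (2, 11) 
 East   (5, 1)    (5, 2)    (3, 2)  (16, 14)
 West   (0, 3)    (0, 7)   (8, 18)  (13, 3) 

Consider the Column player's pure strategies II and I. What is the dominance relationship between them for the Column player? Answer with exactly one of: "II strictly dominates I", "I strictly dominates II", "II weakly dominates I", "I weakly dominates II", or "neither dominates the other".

II's payoffs vs I's, by the Row player's action — North: 5>3, South: 11=11, East: 2>1, West: 7>3.
II is at least as good everywhere and strictly better somewhere (tied only at South), so II weakly but not strictly dominates I.

II weakly dominates I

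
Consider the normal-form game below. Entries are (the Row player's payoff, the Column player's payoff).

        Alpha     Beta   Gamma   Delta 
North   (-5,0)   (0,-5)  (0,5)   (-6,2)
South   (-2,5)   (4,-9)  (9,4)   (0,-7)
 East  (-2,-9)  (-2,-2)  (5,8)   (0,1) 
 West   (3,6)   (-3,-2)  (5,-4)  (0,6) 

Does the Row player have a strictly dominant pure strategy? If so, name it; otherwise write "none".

North fails to dominate South at Alpha (-5<-2).
South fails to dominate East at Alpha (-2=-2).
East fails to dominate North at Beta (-2<0).
West fails to dominate North at Beta (-3<0).
No single strategy dominates all the others.

none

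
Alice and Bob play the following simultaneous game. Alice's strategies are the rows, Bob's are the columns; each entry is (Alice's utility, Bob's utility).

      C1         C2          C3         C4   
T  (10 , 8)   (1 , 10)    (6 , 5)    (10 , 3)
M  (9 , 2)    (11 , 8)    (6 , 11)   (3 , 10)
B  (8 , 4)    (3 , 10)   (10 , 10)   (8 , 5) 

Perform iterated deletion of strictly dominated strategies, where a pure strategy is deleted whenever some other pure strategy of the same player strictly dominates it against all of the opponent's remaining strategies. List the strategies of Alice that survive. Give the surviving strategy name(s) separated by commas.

M, B

For Bob, C2 strictly dominates C1 on the remaining rows (T: 10>8, M: 8>2, B: 10>4); eliminate C1.
Column C4 is eliminated: C3 beats it against every remaining row (T: 5>3, M: 11>10, B: 10>5).
Alice's strategy T is strictly dominated by B (C2: 3>1, C3: 10>6) and is removed.
Among the remaining strategies, none is strictly dominated by another pure strategy of the same player, so the elimination stops.
Surviving strategies — Alice: {M, B}; Bob: {C2, C3}.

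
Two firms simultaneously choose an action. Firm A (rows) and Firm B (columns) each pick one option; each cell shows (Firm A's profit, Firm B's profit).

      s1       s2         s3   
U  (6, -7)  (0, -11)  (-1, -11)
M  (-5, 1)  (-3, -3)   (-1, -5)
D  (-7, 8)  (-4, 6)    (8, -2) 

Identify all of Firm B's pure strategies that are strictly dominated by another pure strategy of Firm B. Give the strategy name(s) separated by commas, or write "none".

s1: no other strategy beats it everywhere (s2 at U (-7>-11); s3 at U (-7>-11)).
s2: dominated, since s1 does at least as well everywhere (U: -7>-11, M: 1>-3, D: 8>6).
s3: dominated, since s1 does at least as well everywhere (U: -7>-11, M: 1>-5, D: 8>-2).

s2, s3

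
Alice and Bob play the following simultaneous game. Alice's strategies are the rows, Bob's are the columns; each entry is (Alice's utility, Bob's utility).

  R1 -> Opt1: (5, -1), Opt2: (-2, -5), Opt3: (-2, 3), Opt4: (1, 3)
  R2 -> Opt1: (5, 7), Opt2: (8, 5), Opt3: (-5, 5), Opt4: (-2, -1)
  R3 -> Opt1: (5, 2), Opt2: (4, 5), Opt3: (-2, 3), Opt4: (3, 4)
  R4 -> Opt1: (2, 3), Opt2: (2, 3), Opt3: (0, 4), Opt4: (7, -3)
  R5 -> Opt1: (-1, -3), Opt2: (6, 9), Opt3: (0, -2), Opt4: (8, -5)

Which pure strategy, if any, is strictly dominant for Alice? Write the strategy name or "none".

R1 fails to dominate R2 at Opt1 (5=5).
R2 fails to dominate R1 at Opt1 (5=5).
R3 fails to dominate R1 at Opt1 (5=5).
R4 fails to dominate R1 at Opt1 (2<5).
R5 fails to dominate R1 at Opt1 (-1<5).
No single strategy dominates all the others.

none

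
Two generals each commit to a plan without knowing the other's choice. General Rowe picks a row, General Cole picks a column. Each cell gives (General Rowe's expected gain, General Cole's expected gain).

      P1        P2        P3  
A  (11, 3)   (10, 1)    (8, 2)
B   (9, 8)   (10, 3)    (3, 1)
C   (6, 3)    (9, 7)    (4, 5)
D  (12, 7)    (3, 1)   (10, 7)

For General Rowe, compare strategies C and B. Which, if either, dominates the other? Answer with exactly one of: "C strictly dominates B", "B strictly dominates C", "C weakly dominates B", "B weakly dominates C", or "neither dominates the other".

C's payoffs vs B's, by General Cole's action — P1: 6<9, P2: 9<10, P3: 4>3.
C does better at P3 but worse at P1, P2; neither strategy dominates the other.

neither dominates the other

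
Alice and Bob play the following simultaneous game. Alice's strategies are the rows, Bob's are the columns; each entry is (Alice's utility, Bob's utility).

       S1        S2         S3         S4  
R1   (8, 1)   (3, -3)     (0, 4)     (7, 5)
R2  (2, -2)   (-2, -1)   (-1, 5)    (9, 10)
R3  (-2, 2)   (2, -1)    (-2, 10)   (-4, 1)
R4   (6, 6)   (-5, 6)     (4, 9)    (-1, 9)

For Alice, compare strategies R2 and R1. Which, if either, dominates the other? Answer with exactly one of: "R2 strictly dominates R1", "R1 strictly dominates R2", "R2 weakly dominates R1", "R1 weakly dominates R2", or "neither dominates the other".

neither dominates the other

R2's payoffs vs R1's, by Bob's action — S1: 2<8, S2: -2<3, S3: -1<0, S4: 9>7.
R2 does better at S4 but worse at S1, S2, S3; neither strategy dominates the other.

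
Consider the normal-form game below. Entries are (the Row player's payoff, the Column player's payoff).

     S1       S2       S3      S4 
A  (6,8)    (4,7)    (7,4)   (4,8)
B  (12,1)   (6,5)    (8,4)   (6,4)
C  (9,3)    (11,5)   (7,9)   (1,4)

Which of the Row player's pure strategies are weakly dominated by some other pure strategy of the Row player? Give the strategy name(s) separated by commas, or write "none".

A: dominated, since B does at least as well everywhere (S1: 12>6, S2: 6>4, S3: 8>7, S4: 6>4).
Nothing dominates B: A at S1 (12>6); C at S1 (12>9).
Nothing dominates C: A at S1 (9>6); B at S2 (11>6).

A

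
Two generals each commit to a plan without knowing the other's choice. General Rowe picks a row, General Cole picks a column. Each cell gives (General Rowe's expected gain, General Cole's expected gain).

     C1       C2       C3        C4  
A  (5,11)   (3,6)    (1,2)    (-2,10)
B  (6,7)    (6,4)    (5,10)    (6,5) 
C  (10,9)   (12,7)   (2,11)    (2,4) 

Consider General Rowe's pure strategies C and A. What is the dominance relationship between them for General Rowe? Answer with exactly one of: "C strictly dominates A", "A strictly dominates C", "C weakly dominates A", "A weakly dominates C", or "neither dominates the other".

C's payoffs vs A's, by General Cole's action — C1: 10>5, C2: 12>3, C3: 2>1, C4: 2>-2.
Every comparison favours C, so C strictly dominates A.

C strictly dominates A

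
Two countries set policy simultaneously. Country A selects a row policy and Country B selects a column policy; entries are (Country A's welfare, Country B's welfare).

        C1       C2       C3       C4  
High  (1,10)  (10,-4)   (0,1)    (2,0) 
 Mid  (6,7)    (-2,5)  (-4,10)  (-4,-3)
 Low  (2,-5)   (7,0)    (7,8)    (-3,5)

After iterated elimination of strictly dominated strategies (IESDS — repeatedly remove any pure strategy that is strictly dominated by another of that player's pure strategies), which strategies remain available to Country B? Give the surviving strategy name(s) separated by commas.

Country B's strategy C2 is strictly dominated by C3 (High: 1>-4, Mid: 10>5, Low: 8>0) and is removed.
For Country B, C3 strictly dominates C4 on the remaining rows (High: 1>0, Mid: 10>-3, Low: 8>5); eliminate C4.
For Country A, Low strictly dominates High on the remaining columns (C1: 2>1, C3: 7>0); eliminate High.
For Country B, C3 strictly dominates C1 on the remaining rows (Mid: 10>7, Low: 8>-5); eliminate C1.
Country A's strategy Mid is strictly dominated by Low (C3: 7>-4) and is removed.
Among the remaining strategies, none is strictly dominated by another pure strategy of the same player, so the elimination stops.
Surviving strategies — Country A: {Low}; Country B: {C3}.

C3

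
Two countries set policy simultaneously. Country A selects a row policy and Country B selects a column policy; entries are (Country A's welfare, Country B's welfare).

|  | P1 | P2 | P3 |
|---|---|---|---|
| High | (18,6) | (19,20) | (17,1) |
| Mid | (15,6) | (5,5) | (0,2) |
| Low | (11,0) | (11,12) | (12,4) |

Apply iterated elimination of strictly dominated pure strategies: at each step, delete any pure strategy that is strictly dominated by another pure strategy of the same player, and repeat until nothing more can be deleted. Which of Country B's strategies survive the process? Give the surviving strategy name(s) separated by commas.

Row Mid is eliminated: High beats it against every remaining column (P1: 18>15, P2: 19>5, P3: 17>0).
Country A's strategy Low is strictly dominated by High (P1: 18>11, P2: 19>11, P3: 17>12) and is removed.
Country B's strategy P1 is strictly dominated by P2 (High: 20>6) and is removed.
Column P3 is eliminated: P2 beats it against every remaining row (High: 20>1).
Among the remaining strategies, none is strictly dominated by another pure strategy of the same player, so the elimination stops.
Surviving strategies — Country A: {High}; Country B: {P2}.

P2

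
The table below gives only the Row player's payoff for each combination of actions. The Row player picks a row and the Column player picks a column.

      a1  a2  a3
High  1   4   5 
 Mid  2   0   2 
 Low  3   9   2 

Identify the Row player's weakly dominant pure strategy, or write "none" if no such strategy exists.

High fails to dominate Mid at a1 (1<2).
Mid fails to dominate High at a2 (0<4).
Low fails to dominate High at a3 (2<5).
No single strategy dominates all the others.

none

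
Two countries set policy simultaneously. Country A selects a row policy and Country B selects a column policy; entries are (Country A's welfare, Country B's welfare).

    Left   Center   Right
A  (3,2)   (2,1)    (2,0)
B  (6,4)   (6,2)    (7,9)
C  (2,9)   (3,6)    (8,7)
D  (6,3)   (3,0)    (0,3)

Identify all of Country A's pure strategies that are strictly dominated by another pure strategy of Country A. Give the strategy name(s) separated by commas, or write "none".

A is strictly dominated by B (Left: 6>3, Center: 6>2, Right: 7>2).
Nothing dominates B: A at Left (6>3); C at Left (6>2); D at Left (6=6).
C: no other strategy beats it everywhere (A at Center (3>2); B at Right (8>7); D at Center (3=3)).
D: no other strategy beats it everywhere (A at Left (6>3); B at Left (6=6); C at Left (6>2)).

A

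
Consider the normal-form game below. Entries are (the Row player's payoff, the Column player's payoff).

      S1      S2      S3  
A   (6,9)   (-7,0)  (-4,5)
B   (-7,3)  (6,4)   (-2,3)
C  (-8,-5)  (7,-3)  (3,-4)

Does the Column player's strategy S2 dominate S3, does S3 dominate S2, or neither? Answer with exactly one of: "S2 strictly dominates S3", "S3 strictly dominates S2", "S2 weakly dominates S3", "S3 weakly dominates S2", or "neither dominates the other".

Compare S2 to S3 across every action of the Row player: A: 0<5, B: 4>3, C: -3>-4.
S2 does better at B, C but worse at A; neither strategy dominates the other.

neither dominates the other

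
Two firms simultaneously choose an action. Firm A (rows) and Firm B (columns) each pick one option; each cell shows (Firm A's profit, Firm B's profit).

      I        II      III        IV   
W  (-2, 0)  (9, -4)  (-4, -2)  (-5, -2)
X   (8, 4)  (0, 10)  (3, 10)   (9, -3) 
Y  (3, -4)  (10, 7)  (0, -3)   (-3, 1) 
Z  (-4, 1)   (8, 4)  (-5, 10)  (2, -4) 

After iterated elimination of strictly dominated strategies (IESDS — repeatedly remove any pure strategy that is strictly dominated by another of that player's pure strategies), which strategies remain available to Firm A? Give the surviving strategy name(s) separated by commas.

For Firm A, Y strictly dominates W on the remaining columns (I: 3>-2, II: 10>9, III: 0>-4, IV: -3>-5); eliminate W.
Firm B's strategy I is strictly dominated by II (X: 10>4, Y: 7>-4, Z: 4>1) and is removed.
Firm B's strategy IV is strictly dominated by II (X: 10>-3, Y: 7>1, Z: 4>-4) and is removed.
Firm A's strategy Z is strictly dominated by Y (II: 10>8, III: 0>-5) and is removed.
Among the remaining strategies, none is strictly dominated by another pure strategy of the same player, so the elimination stops.
Surviving strategies — Firm A: {X, Y}; Firm B: {II, III}.

X, Y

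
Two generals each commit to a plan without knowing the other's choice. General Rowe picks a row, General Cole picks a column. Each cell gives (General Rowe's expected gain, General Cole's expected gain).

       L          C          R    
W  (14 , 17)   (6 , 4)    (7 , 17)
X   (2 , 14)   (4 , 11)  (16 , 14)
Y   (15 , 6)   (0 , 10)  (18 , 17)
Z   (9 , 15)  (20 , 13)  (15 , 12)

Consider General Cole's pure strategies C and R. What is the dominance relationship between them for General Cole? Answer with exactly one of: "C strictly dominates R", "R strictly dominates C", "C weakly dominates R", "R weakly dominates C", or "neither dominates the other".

neither dominates the other

Compare C to R across every action of General Rowe: W: 4<17, X: 11<14, Y: 10<17, Z: 13>12.
C does better at Z but worse at W, X, Y; neither strategy dominates the other.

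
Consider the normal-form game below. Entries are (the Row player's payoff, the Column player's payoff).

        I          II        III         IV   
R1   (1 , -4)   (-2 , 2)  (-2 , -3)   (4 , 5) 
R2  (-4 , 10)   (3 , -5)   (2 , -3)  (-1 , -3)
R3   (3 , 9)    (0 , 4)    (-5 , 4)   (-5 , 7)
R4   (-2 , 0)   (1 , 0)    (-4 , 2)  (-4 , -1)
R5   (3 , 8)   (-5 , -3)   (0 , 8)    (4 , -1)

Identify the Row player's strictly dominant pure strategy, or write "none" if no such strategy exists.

R1 fails to dominate R2 at II (-2<3).
R2 fails to dominate R1 at I (-4<1).
R3 fails to dominate R1 at III (-5<-2).
R4 fails to dominate R1 at I (-2<1).
R5 fails to dominate R1 at II (-5<-2).
No single strategy dominates all the others.

none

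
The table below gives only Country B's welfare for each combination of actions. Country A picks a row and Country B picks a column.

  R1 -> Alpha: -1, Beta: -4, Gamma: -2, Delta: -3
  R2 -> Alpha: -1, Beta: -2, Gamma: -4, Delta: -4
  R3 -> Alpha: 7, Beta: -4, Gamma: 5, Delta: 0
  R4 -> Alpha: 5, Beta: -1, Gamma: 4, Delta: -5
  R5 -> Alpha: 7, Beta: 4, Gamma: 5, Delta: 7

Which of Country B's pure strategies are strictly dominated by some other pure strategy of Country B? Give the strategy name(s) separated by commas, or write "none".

Beta, Gamma

Alpha: no other strategy beats it everywhere (Beta at R1 (-1>-4); Gamma at R1 (-1>-2); Delta at R1 (-1>-3)).
Beta: dominated, since Alpha does at least as well everywhere (R1: -1>-4, R2: -1>-2, R3: 7>-4, R4: 5>-1, R5: 7>4).
Gamma is strictly dominated by Alpha (R1: -1>-2, R2: -1>-4, R3: 7>5, R4: 5>4, R5: 7>5).
Nothing dominates Delta: Alpha at R5 (7=7); Beta at R1 (-3>-4); Gamma at R2 (-4=-4).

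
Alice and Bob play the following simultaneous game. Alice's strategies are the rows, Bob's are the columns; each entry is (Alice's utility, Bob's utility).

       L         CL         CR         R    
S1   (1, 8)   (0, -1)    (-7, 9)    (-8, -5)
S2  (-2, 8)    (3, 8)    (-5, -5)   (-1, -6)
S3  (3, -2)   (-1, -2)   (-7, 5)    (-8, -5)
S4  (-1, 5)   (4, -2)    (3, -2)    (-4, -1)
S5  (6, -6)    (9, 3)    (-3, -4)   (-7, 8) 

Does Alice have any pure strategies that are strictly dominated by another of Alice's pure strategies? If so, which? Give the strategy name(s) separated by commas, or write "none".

S1, S3

S5 strictly dominates S1 — L: 6>1, CL: 9>0, CR: -3>-7, R: -7>-8.
S2: no other strategy beats it everywhere (S1 at CL (3>0); S3 at CL (3>-1); S4 at R (-1>-4); S5 at R (-1>-7)).
S3 is strictly dominated by S5 (L: 6>3, CL: 9>-1, CR: -3>-7, R: -7>-8).
S4: no other strategy beats it everywhere (S1 at CL (4>0); S2 at L (-1>-2); S3 at CL (4>-1); S5 at CR (3>-3)).
Nothing dominates S5: S1 at L (6>1); S2 at L (6>-2); S3 at L (6>3); S4 at L (6>-1).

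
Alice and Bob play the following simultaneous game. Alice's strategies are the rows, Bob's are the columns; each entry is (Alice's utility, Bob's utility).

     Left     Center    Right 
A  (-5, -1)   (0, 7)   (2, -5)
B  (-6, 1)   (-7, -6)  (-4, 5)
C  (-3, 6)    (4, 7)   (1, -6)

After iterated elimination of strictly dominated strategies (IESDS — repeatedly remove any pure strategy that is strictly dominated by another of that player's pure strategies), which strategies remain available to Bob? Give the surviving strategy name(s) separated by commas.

Center

Row B is eliminated: A beats it against every remaining column (Left: -5>-6, Center: 0>-7, Right: 2>-4).
Column Left is eliminated: Center beats it against every remaining row (A: 7>-1, C: 7>6).
For Bob, Center strictly dominates Right on the remaining rows (A: 7>-5, C: 7>-6); eliminate Right.
For Alice, C strictly dominates A on the remaining columns (Center: 4>0); eliminate A.
Among the remaining strategies, none is strictly dominated by another pure strategy of the same player, so the elimination stops.
Surviving strategies — Alice: {C}; Bob: {Center}.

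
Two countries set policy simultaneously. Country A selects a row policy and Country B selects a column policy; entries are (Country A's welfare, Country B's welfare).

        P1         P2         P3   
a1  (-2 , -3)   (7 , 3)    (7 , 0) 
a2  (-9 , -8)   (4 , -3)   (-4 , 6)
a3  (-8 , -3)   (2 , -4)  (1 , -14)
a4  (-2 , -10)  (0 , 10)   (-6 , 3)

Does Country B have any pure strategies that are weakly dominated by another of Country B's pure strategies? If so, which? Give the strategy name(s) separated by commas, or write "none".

none

P1: no other strategy beats it everywhere (P2 at a3 (-3>-4); P3 at a3 (-3>-14)).
Nothing dominates P2: P1 at a1 (3>-3); P3 at a1 (3>0).
Nothing dominates P3: P1 at a1 (0>-3); P2 at a2 (6>-3).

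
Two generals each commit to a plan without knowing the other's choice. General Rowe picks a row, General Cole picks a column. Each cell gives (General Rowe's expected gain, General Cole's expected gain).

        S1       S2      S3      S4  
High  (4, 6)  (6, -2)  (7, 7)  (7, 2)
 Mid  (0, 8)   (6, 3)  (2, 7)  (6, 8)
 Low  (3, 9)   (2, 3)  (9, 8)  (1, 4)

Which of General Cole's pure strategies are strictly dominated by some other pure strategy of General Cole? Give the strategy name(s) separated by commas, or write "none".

S2

S1: no other strategy beats it everywhere (S2 at High (6>-2); S3 at Mid (8>7); S4 at High (6>2)).
S2: dominated, since S1 does at least as well everywhere (High: 6>-2, Mid: 8>3, Low: 9>3).
S3 is not dominated — it holds its own against S1 at High (7>6); S2 at High (7>-2); S4 at High (7>2).
Nothing dominates S4: S1 at Mid (8=8); S2 at High (2>-2); S3 at Mid (8>7).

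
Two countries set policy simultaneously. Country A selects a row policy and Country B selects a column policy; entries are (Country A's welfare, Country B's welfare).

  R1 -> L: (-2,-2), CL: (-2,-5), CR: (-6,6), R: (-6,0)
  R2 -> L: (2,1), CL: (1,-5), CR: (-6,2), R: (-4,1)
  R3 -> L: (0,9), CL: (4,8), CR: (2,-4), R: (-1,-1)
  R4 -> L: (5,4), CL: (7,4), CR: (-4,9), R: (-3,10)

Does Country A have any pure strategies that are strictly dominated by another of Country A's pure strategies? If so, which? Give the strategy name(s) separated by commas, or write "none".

R3 strictly dominates R1 — L: 0>-2, CL: 4>-2, CR: 2>-6, R: -1>-6.
R4 strictly dominates R2 — L: 5>2, CL: 7>1, CR: -4>-6, R: -3>-4.
R3: no other strategy beats it everywhere (R1 at L (0>-2); R2 at CL (4>1); R4 at CR (2>-4)).
Nothing dominates R4: R1 at L (5>-2); R2 at L (5>2); R3 at L (5>0).

R1, R2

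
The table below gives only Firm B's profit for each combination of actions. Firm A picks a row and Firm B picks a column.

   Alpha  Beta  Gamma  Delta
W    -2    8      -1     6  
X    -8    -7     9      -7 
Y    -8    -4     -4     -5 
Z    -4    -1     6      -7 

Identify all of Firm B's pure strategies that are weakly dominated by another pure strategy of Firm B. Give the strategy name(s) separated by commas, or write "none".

Alpha, Delta

Beta weakly dominates Alpha — W: 8>-2, X: -7>-8, Y: -4>-8, Z: -1>-4.
Beta: no other strategy beats it everywhere (Alpha at W (8>-2); Gamma at W (8>-1); Delta at W (8>6)).
Nothing dominates Gamma: Alpha at W (-1>-2); Beta at X (9>-7); Delta at X (9>-7).
Delta: dominated, since Beta does at least as well everywhere (W: 8>6, X: -7=-7, Y: -4>-5, Z: -1>-7).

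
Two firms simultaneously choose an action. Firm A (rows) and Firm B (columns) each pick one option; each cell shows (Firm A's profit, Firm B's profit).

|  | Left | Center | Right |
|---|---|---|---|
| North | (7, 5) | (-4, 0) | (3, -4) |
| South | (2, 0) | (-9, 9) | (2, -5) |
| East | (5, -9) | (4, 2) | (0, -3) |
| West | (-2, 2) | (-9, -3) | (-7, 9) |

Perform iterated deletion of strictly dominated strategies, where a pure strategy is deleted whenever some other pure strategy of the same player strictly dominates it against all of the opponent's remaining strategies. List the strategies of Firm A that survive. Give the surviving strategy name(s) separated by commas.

North, East

For Firm A, North strictly dominates South on the remaining columns (Left: 7>2, Center: -4>-9, Right: 3>2); eliminate South.
Firm A's strategy West is strictly dominated by North (Left: 7>-2, Center: -4>-9, Right: 3>-7) and is removed.
Firm B's strategy Right is strictly dominated by Center (North: 0>-4, East: 2>-3) and is removed.
Among the remaining strategies, none is strictly dominated by another pure strategy of the same player, so the elimination stops.
Surviving strategies — Firm A: {North, East}; Firm B: {Left, Center}.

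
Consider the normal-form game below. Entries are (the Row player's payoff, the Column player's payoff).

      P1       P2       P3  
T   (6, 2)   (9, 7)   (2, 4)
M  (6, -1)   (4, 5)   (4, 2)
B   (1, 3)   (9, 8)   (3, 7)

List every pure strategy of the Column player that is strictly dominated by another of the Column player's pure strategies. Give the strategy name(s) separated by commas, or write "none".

P1, P3

P2 strictly dominates P1 — T: 7>2, M: 5>-1, B: 8>3.
P2: no other strategy beats it everywhere (P1 at T (7>2); P3 at T (7>4)).
P3: dominated, since P2 does at least as well everywhere (T: 7>4, M: 5>2, B: 8>7).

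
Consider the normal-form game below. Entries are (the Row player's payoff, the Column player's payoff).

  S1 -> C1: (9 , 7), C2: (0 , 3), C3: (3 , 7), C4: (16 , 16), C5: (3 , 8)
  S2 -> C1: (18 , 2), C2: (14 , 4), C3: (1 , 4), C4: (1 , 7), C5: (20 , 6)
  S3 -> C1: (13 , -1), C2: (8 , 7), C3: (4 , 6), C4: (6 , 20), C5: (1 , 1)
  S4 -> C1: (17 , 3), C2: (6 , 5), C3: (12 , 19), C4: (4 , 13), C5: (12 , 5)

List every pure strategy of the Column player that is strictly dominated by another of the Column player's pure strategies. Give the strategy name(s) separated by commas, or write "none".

C1, C2, C5

C1: dominated, since C4 does at least as well everywhere (S1: 16>7, S2: 7>2, S3: 20>-1, S4: 13>3).
C2 is strictly dominated by C4 (S1: 16>3, S2: 7>4, S3: 20>7, S4: 13>5).
C3: no other strategy beats it everywhere (C1 at S1 (7=7); C2 at S1 (7>3); C4 at S4 (19>13); C5 at S3 (6>1)).
C4 is not dominated — it holds its own against C1 at S1 (16>7); C2 at S1 (16>3); C3 at S1 (16>7); C5 at S1 (16>8).
C5: dominated, since C4 does at least as well everywhere (S1: 16>8, S2: 7>6, S3: 20>1, S4: 13>5).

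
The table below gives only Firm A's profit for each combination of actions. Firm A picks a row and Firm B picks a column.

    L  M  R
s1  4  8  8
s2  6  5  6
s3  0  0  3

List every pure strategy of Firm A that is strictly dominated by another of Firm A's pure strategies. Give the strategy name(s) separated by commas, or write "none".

Nothing dominates s1: s2 at M (8>5); s3 at L (4>0).
s2: no other strategy beats it everywhere (s1 at L (6>4); s3 at L (6>0)).
s1 strictly dominates s3 — L: 4>0, M: 8>0, R: 8>3.

s3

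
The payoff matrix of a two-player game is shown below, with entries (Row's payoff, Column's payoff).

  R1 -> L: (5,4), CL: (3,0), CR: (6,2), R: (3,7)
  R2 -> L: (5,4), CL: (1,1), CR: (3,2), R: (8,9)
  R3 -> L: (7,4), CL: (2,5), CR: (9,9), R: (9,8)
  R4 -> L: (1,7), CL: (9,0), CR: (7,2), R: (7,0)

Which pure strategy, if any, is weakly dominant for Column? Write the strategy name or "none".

L fails to dominate CL at R3 (4<5).
CL fails to dominate L at R1 (0<4).
CR fails to dominate L at R1 (2<4).
R fails to dominate L at R4 (0<7).
No single strategy dominates all the others.

none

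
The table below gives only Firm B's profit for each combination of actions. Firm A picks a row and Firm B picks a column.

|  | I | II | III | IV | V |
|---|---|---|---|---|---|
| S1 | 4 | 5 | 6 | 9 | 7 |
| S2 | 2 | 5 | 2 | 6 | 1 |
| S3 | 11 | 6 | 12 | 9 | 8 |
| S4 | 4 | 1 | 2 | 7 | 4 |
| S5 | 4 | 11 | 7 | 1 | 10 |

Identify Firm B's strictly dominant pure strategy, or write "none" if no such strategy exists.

I fails to dominate II at S1 (4<5).
II fails to dominate I at S3 (6<11).
III fails to dominate I at S2 (2=2).
IV fails to dominate I at S3 (9<11).
V fails to dominate I at S2 (1<2).
No single strategy dominates all the others.

none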